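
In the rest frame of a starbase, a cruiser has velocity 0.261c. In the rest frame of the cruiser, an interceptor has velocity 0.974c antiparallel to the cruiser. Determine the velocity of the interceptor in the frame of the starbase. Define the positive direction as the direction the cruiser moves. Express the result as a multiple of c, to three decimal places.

-0.956c

With v = 0.261 and u' = -0.974 (in units of c),
u = (u' + v)/(1 + u'v/c²):
u = (-0.974 + 0.261) / (1 + (-0.974)·0.261) = -0.7130/0.7458 = -0.9560
(Galilean addition would give -0.713c.)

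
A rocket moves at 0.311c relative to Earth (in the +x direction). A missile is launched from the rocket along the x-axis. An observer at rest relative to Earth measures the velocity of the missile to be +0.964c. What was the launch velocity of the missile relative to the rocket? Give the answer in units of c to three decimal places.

Invert the composition law: u' = (u − v)/(1 − uv/c²).
u' = (0.964 − 0.311) / (1 − (0.964)(0.311)) = 0.6530/0.7002 = 0.9326.

+0.933c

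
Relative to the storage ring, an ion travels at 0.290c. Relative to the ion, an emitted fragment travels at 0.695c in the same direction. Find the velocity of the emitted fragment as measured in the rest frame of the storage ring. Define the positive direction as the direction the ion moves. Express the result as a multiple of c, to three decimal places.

0.820c

With v = 0.290 and u' = 0.695 (in units of c),
u = (u' + v)/(1 + u'v/c²):
u = (0.695 + 0.290) / (1 + 0.695·0.290) = 0.9850/1.2015 = 0.8198
(Galilean addition would give +0.985c.)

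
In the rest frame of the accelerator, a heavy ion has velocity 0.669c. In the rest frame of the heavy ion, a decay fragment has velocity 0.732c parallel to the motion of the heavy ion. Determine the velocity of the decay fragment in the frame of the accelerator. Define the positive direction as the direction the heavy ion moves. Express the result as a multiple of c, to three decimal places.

0.940c

With v = 0.669 and u' = 0.732 (in units of c),
u = (u' + v)/(1 + u'v/c²):
u = (0.732 + 0.669) / (1 + 0.732·0.669) = 1.4010/1.4897 = 0.9405
(Galilean addition would give +1.401c, exceeding c.)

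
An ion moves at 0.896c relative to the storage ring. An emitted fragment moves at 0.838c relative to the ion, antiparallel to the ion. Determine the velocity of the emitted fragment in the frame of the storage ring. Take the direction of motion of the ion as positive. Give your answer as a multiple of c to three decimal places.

+0.233c

With v = 0.896 and u' = -0.838 (in units of c),
u = (u' + v)/(1 + u'v/c²):
u = (-0.838 + 0.896) / (1 + (-0.838)·0.896) = 0.0580/0.2492 = 0.2328
(Galilean addition would give +0.058c.)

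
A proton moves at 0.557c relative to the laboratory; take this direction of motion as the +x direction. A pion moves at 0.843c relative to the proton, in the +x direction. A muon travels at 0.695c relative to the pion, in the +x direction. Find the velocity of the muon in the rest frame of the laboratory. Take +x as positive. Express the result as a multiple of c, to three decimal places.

Apply u = (u' + v)/(1 + u'v/c²) successively, working outward toward the laboratory.
Start: velocity of the proton relative to the laboratory = 0.5570c.
Compose with the pion (u' = 0.843 in the proton frame): u_1 = (0.843 + 0.557) / (1 + 0.843·0.557) = 1.4000/1.4696 = 0.9527.
Compose with the muon (u' = 0.695 in the pion frame): u_2 = (0.695 + 0.953) / (1 + 0.695·0.953) = 1.6477/1.6621 = 0.9913.

0.991c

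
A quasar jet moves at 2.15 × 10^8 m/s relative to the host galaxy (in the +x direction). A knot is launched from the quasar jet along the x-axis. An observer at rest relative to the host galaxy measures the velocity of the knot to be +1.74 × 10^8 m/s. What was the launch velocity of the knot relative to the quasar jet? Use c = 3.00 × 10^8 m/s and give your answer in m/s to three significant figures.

v = 0.717c, u = 0.580c.
Invert the composition law: u' = (u − v)/(1 − uv/c²).
u' = (0.580 − 0.717) / (1 − (0.580)(0.717)) = -0.1367/0.5843 = -0.2339.
u' = -0.2339 × 3.00 × 10^8 m/s.

-7.02 × 10^7 m/s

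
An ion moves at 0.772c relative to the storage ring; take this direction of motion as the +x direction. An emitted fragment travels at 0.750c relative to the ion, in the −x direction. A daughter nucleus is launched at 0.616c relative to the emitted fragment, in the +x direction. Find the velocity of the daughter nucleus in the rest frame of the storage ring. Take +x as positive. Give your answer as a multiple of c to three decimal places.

Apply u = (u' + v)/(1 + u'v/c²) successively, working outward toward the storage ring.
Start: velocity of the ion relative to the storage ring = 0.7720c.
Compose with the emitted fragment (u' = -0.750 in the ion frame): u_1 = (-0.750 + 0.772) / (1 + (-0.750)·0.772) = 0.0220/0.4210 = 0.0523.
Compose with the daughter nucleus (u' = 0.616 in the emitted fragment frame): u_2 = (0.616 + 0.052) / (1 + 0.616·0.052) = 0.6683/1.0322 = 0.6474.

+0.647c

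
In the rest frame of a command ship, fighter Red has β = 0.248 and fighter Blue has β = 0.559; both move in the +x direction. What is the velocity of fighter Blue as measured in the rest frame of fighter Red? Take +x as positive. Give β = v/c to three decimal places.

β_A = 0.248, β_B = 0.559.
Transform to A's frame with the inverse velocity-addition law: u' = (u − v)/(1 − uv/c²), taking u = β_B and v = β_A.
u' = (0.559 − 0.248) / (1 − (0.248)(0.559)) = 0.3110/0.8614 = 0.3611.

β = +0.361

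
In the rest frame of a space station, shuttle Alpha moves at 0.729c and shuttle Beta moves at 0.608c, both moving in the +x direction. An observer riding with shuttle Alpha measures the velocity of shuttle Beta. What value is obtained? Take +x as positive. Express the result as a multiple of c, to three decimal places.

-0.217c

β_A = 0.729, β_B = 0.608.
Transform to A's frame with the inverse velocity-addition law: u' = (u − v)/(1 − uv/c²), taking u = β_B and v = β_A.
u' = (0.608 − 0.729) / (1 − (0.729)(0.608)) = -0.1210/0.5568 = -0.2173.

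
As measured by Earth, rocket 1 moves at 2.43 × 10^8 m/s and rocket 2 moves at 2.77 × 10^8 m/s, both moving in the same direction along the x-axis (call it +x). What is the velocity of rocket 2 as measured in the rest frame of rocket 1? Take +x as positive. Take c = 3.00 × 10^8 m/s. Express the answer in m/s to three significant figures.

+1.35 × 10^8 m/s

β_A = 0.810, β_B = 0.923 (dividing each by c = 3.00 × 10^8 m/s).
Transform to A's frame with the inverse velocity-addition law: u' = (u − v)/(1 − uv/c²), taking u = β_B and v = β_A.
u' = (0.923 − 0.810) / (1 − (0.810)(0.923)) = 0.1133/0.2521 = 0.4496.
u' = 0.4496 × 3.00 × 10^8 m/s.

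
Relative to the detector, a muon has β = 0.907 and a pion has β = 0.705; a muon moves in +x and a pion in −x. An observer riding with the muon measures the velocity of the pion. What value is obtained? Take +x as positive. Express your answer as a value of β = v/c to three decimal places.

β = -0.983

β_A = 0.907, β_B = -0.705.
Transform to A's frame with the inverse velocity-addition law: u' = (u − v)/(1 − uv/c²), taking u = β_B and v = β_A.
u' = (-0.705 − 0.907) / (1 − (0.907)(-0.705)) = -1.6120/1.6394 = -0.9833.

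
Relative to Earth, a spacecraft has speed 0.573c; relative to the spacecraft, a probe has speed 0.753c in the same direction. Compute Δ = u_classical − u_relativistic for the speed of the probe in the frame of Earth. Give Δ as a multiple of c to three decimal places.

Δ = 0.400c

Galilean: u_cl = 0.753 + 0.573 = 1.3260.
Relativistic: u_rel = (0.753 + 0.573) / (1 + 0.753·0.573) = 1.3260/1.4315 = 0.9263.
Δ = 1.3260 − 0.9263 = 0.3997.
(The classical prediction exceeds c; the relativistic result does not.)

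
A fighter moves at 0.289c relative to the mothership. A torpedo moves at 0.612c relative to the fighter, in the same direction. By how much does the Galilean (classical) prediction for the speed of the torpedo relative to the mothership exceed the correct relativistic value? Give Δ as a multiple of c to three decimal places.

Galilean: u_cl = 0.612 + 0.289 = 0.9010.
Relativistic: u_rel = (0.612 + 0.289) / (1 + 0.612·0.289) = 0.9010/1.1769 = 0.7656.
Δ = 0.9010 − 0.7656 = 0.1354.

Δ = 0.135c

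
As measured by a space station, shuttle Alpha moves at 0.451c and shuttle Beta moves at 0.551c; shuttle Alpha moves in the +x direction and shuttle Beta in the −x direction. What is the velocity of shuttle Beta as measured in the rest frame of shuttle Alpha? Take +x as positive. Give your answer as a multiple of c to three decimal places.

β_A = 0.451, β_B = -0.551.
Transform to A's frame with the inverse velocity-addition law: u' = (u − v)/(1 − uv/c²), taking u = β_B and v = β_A.
u' = (-0.551 − 0.451) / (1 − (0.451)(-0.551)) = -1.0020/1.2485 = -0.8026.

-0.803c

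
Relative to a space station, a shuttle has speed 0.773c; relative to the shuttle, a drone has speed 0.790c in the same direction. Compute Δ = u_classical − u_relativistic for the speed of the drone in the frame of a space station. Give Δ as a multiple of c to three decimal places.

Δ = 0.593c

Galilean: u_cl = 0.790 + 0.773 = 1.5630.
Relativistic: u_rel = (0.790 + 0.773) / (1 + 0.790·0.773) = 1.5630/1.6107 = 0.9704.
Δ = 1.5630 − 0.9704 = 0.5926.
(The classical prediction exceeds c; the relativistic result does not.)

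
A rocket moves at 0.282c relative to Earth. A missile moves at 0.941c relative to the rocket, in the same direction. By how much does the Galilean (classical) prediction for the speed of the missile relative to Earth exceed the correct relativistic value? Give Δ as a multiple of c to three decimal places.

Δ = 0.256c

Galilean: u_cl = 0.941 + 0.282 = 1.2230.
Relativistic: u_rel = (0.941 + 0.282) / (1 + 0.941·0.282) = 1.2230/1.2654 = 0.9665.
Δ = 1.2230 − 0.9665 = 0.2565.
(The classical prediction exceeds c; the relativistic result does not.)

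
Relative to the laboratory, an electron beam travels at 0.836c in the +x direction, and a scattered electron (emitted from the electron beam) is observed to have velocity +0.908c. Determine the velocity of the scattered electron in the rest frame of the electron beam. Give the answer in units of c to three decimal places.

Invert the composition law: u' = (u − v)/(1 − uv/c²).
u' = (0.908 − 0.836) / (1 − (0.908)(0.836)) = 0.0720/0.2409 = 0.2989.

+0.299c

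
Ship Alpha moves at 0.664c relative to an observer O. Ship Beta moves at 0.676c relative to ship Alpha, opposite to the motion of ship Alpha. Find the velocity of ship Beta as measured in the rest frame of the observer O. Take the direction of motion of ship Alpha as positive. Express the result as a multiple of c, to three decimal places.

With v = 0.664 and u' = -0.676 (in units of c),
u = (u' + v)/(1 + u'v/c²):
u = (-0.676 + 0.664) / (1 + (-0.676)·0.664) = -0.0120/0.5511 = -0.0218
(Galilean addition would give -0.012c.)

-0.022c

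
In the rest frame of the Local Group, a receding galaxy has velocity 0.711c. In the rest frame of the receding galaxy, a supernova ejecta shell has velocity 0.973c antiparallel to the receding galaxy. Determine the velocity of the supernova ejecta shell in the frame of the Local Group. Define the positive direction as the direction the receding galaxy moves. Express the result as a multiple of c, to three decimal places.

-0.850c

With v = 0.711 and u' = -0.973 (in units of c),
u = (u' + v)/(1 + u'v/c²):
u = (-0.973 + 0.711) / (1 + (-0.973)·0.711) = -0.2620/0.3082 = -0.8501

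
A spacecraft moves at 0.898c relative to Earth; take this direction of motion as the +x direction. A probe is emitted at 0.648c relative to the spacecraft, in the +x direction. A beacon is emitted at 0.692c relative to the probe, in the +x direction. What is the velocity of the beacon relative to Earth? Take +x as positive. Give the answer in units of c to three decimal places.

Apply u = (u' + v)/(1 + u'v/c²) successively, working outward toward Earth.
Start: velocity of the spacecraft relative to Earth = 0.8980c.
Compose with the probe (u' = 0.648 in the spacecraft frame): u_1 = (0.648 + 0.898) / (1 + 0.648·0.898) = 1.5460/1.5819 = 0.9773.
Compose with the beacon (u' = 0.692 in the probe frame): u_2 = (0.692 + 0.977) / (1 + 0.692·0.977) = 1.6693/1.6763 = 0.9958.

0.996c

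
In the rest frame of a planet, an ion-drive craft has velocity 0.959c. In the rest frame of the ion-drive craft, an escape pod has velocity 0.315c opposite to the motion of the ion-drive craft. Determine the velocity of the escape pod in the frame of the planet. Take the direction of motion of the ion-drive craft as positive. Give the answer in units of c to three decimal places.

+0.923c

With v = 0.959 and u' = -0.315 (in units of c),
u = (u' + v)/(1 + u'v/c²):
u = (-0.315 + 0.959) / (1 + (-0.315)·0.959) = 0.6440/0.6979 = 0.9227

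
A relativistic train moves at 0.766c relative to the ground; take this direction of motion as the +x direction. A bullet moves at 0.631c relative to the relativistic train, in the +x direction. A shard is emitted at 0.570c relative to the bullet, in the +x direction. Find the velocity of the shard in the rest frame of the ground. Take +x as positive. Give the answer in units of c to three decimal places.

Apply u = (u' + v)/(1 + u'v/c²) successively, working outward toward the ground.
Start: velocity of the relativistic train relative to the ground = 0.7660c.
Compose with the bullet (u' = 0.631 in the relativistic train frame): u_1 = (0.631 + 0.766) / (1 + 0.631·0.766) = 1.3970/1.4833 = 0.9418.
Compose with the shard (u' = 0.570 in the bullet frame): u_2 = (0.570 + 0.942) / (1 + 0.570·0.942) = 1.5118/1.5368 = 0.9837.

0.984c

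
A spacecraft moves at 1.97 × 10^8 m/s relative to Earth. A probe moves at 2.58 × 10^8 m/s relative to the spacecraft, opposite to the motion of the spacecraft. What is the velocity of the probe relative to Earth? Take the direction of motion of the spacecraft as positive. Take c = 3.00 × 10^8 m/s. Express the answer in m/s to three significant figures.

In units of c (dividing by 3.00 × 10^8 m/s): v = 0.657, u' = -0.860.
u = (u' + v)/(1 + u'v/c²):
u = (-0.860 + 0.657) / (1 + (-0.860)·0.657) = -0.2033/0.4353 = -0.4671
Converting back: u = -0.4671 × 3.00 × 10^8 m/s.

-1.40 × 10^8 m/s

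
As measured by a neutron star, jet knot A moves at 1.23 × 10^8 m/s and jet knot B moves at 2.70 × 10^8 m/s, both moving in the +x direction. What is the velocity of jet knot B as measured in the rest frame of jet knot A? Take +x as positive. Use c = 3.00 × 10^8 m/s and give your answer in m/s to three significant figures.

+2.33 × 10^8 m/s

β_A = 0.410, β_B = 0.900 (dividing each by c = 3.00 × 10^8 m/s).
Transform to A's frame with the inverse velocity-addition law: u' = (u − v)/(1 − uv/c²), taking u = β_B and v = β_A.
u' = (0.900 − 0.410) / (1 − (0.410)(0.900)) = 0.4900/0.6310 = 0.7765.
u' = 0.7765 × 3.00 × 10^8 m/s.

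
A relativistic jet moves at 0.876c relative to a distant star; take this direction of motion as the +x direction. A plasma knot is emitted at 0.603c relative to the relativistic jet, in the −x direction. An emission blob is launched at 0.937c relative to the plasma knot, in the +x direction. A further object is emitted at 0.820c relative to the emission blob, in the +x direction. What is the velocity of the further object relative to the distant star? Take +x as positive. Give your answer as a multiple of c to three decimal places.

Apply u = (u' + v)/(1 + u'v/c²) successively, working outward toward the distant star.
Start: velocity of the relativistic jet relative to the distant star = 0.8760c.
Compose with the plasma knot (u' = -0.603 in the relativistic jet frame): u_1 = (-0.603 + 0.876) / (1 + (-0.603)·0.876) = 0.2730/0.4718 = 0.5787.
Compose with the emission blob (u' = 0.937 in the plasma knot frame): u_2 = (0.937 + 0.579) / (1 + 0.937·0.579) = 1.5157/1.5422 = 0.9828.
Compose with the further object (u' = 0.820 in the emission blob frame): u_3 = (0.820 + 0.983) / (1 + 0.820·0.983) = 1.8028/1.8059 = 0.9983.

+0.998c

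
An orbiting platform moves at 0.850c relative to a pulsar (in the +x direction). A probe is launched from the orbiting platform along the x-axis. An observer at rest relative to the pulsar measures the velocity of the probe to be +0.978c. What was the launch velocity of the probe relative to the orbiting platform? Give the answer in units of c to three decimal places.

+0.759c

Invert the composition law: u' = (u − v)/(1 − uv/c²).
u' = (0.978 − 0.850) / (1 − (0.978)(0.850)) = 0.1280/0.1687 = 0.7587.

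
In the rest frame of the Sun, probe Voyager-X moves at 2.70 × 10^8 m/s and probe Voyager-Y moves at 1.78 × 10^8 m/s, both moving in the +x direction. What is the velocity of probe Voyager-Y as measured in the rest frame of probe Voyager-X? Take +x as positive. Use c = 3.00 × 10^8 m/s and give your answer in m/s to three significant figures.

β_A = 0.900, β_B = 0.593 (dividing each by c = 3.00 × 10^8 m/s).
Transform to A's frame with the inverse velocity-addition law: u' = (u − v)/(1 − uv/c²), taking u = β_B and v = β_A.
u' = (0.593 − 0.900) / (1 − (0.900)(0.593)) = -0.3067/0.4660 = -0.6581.
u' = -0.6581 × 3.00 × 10^8 m/s.

-1.97 × 10^8 m/s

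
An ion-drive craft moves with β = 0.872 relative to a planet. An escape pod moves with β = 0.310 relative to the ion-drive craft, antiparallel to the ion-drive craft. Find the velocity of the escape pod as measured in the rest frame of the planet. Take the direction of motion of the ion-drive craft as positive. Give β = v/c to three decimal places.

With v = 0.872 and u' = -0.310 (in units of c),
u = (u' + v)/(1 + u'v/c²):
u = (-0.310 + 0.872) / (1 + (-0.310)·0.872) = 0.5620/0.7297 = 0.7702
(Galilean addition would give +0.562c.)

β = +0.770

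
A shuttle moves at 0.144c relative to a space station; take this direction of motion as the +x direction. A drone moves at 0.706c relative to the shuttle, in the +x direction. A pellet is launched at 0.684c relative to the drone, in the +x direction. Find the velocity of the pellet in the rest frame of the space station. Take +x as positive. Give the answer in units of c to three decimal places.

Apply u = (u' + v)/(1 + u'v/c²) successively, working outward toward the space station.
Start: velocity of the shuttle relative to the space station = 0.1440c.
Compose with the drone (u' = 0.706 in the shuttle frame): u_1 = (0.706 + 0.144) / (1 + 0.706·0.144) = 0.8500/1.1017 = 0.7716.
Compose with the pellet (u' = 0.684 in the drone frame): u_2 = (0.684 + 0.772) / (1 + 0.684·0.772) = 1.4556/1.5277 = 0.9527.

0.953c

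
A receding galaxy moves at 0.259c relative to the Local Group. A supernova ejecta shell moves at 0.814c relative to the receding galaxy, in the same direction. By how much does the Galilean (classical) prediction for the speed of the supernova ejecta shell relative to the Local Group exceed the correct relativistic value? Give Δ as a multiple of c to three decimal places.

Galilean: u_cl = 0.814 + 0.259 = 1.0730.
Relativistic: u_rel = (0.814 + 0.259) / (1 + 0.814·0.259) = 1.0730/1.2108 = 0.8862.
Δ = 1.0730 − 0.8862 = 0.1868.
(The classical prediction exceeds c; the relativistic result does not.)

Δ = 0.187c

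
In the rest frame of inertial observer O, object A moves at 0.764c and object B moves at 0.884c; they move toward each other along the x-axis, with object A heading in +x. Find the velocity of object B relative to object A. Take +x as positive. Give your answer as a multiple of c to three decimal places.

-0.984c

β_A = 0.764, β_B = -0.884.
Transform to A's frame with the inverse velocity-addition law: u' = (u − v)/(1 − uv/c²), taking u = β_B and v = β_A.
u' = (-0.884 − 0.764) / (1 − (0.764)(-0.884)) = -1.6480/1.6754 = -0.9837.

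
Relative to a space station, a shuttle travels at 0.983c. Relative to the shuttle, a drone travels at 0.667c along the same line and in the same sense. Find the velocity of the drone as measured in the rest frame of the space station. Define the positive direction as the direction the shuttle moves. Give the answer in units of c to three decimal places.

With v = 0.983 and u' = 0.667 (in units of c),
u = (u' + v)/(1 + u'v/c²):
u = (0.667 + 0.983) / (1 + 0.667·0.983) = 1.6500/1.6557 = 0.9966

0.997c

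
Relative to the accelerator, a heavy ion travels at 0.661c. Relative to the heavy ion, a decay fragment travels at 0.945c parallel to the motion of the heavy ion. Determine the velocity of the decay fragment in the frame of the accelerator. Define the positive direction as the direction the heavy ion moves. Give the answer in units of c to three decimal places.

With v = 0.661 and u' = 0.945 (in units of c),
u = (u' + v)/(1 + u'v/c²):
u = (0.945 + 0.661) / (1 + 0.945·0.661) = 1.6060/1.6246 = 0.9885

0.989c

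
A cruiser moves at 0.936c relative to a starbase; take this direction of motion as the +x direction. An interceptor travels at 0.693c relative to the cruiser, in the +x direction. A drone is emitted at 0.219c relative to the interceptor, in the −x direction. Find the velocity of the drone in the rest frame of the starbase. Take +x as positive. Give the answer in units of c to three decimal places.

Apply u = (u' + v)/(1 + u'v/c²) successively, working outward toward the starbase.
Start: velocity of the cruiser relative to the starbase = 0.9360c.
Compose with the interceptor (u' = 0.693 in the cruiser frame): u_1 = (0.693 + 0.936) / (1 + 0.693·0.936) = 1.6290/1.6486 = 0.9881.
Compose with the drone (u' = -0.219 in the interceptor frame): u_2 = (-0.219 + 0.988) / (1 + (-0.219)·0.988) = 0.7691/0.7836 = 0.9815.

+0.981c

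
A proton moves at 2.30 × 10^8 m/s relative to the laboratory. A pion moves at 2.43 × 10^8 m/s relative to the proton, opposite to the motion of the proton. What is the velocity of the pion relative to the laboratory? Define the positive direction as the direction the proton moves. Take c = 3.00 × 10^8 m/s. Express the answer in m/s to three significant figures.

-3.43 × 10^7 m/s

In units of c (dividing by 3.00 × 10^8 m/s): v = 0.767, u' = -0.810.
u = (u' + v)/(1 + u'v/c²):
u = (-0.810 + 0.767) / (1 + (-0.810)·0.767) = -0.0433/0.3790 = -0.1143
(Galilean addition would give -0.043c.)
Converting back: u = -0.1143 × 3.00 × 10^8 m/s.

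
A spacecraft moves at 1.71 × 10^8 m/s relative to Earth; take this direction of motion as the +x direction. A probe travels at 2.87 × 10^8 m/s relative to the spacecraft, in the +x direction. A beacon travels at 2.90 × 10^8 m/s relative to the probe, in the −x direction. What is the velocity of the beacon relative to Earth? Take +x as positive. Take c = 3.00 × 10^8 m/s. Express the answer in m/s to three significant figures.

Apply u = (u' + v)/(1 + u'v/c²) successively, working outward toward Earth.
(Dividing each given speed by c = 3.00 × 10^8 m/s to work in units of c.)
Start: velocity of the spacecraft relative to Earth = 0.5700c.
Compose with the probe (u' = 0.957 in the spacecraft frame): u_1 = (0.957 + 0.570) / (1 + 0.957·0.570) = 1.5267/1.5453 = 0.9879.
Compose with the beacon (u' = -0.967 in the probe frame): u_2 = (-0.967 + 0.988) / (1 + (-0.967)·0.988) = 0.0213/0.0450 = 0.4729.
So u = 0.4729 × 3.00 × 10^8 m/s.

+1.42 × 10^8 m/s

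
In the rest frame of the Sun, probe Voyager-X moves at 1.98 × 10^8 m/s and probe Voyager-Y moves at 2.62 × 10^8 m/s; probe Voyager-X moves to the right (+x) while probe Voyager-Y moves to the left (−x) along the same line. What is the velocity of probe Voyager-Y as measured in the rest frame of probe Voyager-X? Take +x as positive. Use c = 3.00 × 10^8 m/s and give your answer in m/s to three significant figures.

β_A = 0.660, β_B = -0.873 (dividing each by c = 3.00 × 10^8 m/s).
Transform to A's frame with the inverse velocity-addition law: u' = (u − v)/(1 − uv/c²), taking u = β_B and v = β_A.
u' = (-0.873 − 0.660) / (1 − (0.660)(-0.873)) = -1.5333/1.5764 = -0.9727.
u' = -0.9727 × 3.00 × 10^8 m/s.

-2.92 × 10^8 m/s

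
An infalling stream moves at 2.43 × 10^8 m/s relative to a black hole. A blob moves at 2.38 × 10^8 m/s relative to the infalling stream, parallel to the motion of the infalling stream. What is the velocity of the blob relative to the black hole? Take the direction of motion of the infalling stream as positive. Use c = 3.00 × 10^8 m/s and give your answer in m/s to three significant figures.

In units of c (dividing by 3.00 × 10^8 m/s): v = 0.810, u' = 0.793.
u = (u' + v)/(1 + u'v/c²):
u = (0.793 + 0.810) / (1 + 0.793·0.810) = 1.6033/1.6426 = 0.9761
(Galilean addition would give +1.603c, exceeding c.)
Converting back: u = 0.9761 × 3.00 × 10^8 m/s.

2.93 × 10^8 m/s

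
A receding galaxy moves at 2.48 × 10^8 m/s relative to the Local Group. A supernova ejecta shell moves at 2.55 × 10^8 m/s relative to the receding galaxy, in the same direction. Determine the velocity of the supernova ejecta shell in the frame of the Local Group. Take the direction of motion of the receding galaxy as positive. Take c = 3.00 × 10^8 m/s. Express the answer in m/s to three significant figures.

In units of c (dividing by 3.00 × 10^8 m/s): v = 0.827, u' = 0.850.
u = (u' + v)/(1 + u'v/c²):
u = (0.850 + 0.827) / (1 + 0.850·0.827) = 1.6767/1.7027 = 0.9847
(Galilean addition would give +1.677c, exceeding c.)
Converting back: u = 0.9847 × 3.00 × 10^8 m/s.

2.95 × 10^8 m/s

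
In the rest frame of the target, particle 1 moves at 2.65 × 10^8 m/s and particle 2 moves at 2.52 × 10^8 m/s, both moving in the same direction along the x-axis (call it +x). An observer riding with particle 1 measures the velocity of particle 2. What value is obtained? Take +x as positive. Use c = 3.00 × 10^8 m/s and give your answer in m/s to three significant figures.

-5.04 × 10^7 m/s

β_A = 0.883, β_B = 0.840 (dividing each by c = 3.00 × 10^8 m/s).
Transform to A's frame with the inverse velocity-addition law: u' = (u − v)/(1 − uv/c²), taking u = β_B and v = β_A.
u' = (0.840 − 0.883) / (1 − (0.883)(0.840)) = -0.0433/0.2580 = -0.1680.
u' = -0.1680 × 3.00 × 10^8 m/s.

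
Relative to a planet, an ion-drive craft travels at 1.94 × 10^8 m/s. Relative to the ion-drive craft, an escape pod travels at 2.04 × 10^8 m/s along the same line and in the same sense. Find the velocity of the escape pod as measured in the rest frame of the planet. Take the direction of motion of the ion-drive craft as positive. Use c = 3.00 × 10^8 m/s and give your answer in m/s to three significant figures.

2.76 × 10^8 m/s

In units of c (dividing by 3.00 × 10^8 m/s): v = 0.647, u' = 0.680.
u = (u' + v)/(1 + u'v/c²):
u = (0.680 + 0.647) / (1 + 0.680·0.647) = 1.3267/1.4397 = 0.9215
(Galilean addition would give +1.327c, exceeding c.)
Converting back: u = 0.9215 × 3.00 × 10^8 m/s.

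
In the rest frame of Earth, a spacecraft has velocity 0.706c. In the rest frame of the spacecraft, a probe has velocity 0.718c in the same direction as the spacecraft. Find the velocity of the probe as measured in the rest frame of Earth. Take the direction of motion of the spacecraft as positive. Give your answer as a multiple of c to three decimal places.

0.945c

With v = 0.706 and u' = 0.718 (in units of c),
u = (u' + v)/(1 + u'v/c²):
u = (0.718 + 0.706) / (1 + 0.718·0.706) = 1.4240/1.5069 = 0.9450
(Galilean addition would give +1.424c, exceeding c.)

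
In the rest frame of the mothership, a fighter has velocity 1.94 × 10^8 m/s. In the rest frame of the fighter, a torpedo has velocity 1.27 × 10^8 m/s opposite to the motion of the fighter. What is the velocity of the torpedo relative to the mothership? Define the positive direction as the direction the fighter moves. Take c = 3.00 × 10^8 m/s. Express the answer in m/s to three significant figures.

+9.23 × 10^7 m/s

In units of c (dividing by 3.00 × 10^8 m/s): v = 0.647, u' = -0.423.
u = (u' + v)/(1 + u'v/c²):
u = (-0.423 + 0.647) / (1 + (-0.423)·0.647) = 0.2233/0.7262 = 0.3075
Converting back: u = 0.3075 × 3.00 × 10^8 m/s.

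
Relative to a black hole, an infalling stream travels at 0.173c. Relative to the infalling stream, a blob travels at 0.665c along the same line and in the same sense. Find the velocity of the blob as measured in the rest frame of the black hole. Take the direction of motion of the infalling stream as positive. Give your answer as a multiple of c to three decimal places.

0.752c

With v = 0.173 and u' = 0.665 (in units of c),
u = (u' + v)/(1 + u'v/c²):
u = (0.665 + 0.173) / (1 + 0.665·0.173) = 0.8380/1.1150 = 0.7515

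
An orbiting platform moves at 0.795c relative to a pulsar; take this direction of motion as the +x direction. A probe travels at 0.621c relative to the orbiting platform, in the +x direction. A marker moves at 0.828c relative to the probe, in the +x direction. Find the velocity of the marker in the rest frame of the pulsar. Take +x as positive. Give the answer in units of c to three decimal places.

0.995c

Apply u = (u' + v)/(1 + u'v/c²) successively, working outward toward the pulsar.
Start: velocity of the orbiting platform relative to the pulsar = 0.7950c.
Compose with the probe (u' = 0.621 in the orbiting platform frame): u_1 = (0.621 + 0.795) / (1 + 0.621·0.795) = 1.4160/1.4937 = 0.9480.
Compose with the marker (u' = 0.828 in the probe frame): u_2 = (0.828 + 0.948) / (1 + 0.828·0.948) = 1.7760/1.7849 = 0.9950.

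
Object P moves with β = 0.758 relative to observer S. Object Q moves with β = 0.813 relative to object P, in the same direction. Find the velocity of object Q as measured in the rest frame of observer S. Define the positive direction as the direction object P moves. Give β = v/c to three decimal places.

With v = 0.758 and u' = 0.813 (in units of c),
u = (u' + v)/(1 + u'v/c²):
u = (0.813 + 0.758) / (1 + 0.813·0.758) = 1.5710/1.6163 = 0.9720

β = 0.972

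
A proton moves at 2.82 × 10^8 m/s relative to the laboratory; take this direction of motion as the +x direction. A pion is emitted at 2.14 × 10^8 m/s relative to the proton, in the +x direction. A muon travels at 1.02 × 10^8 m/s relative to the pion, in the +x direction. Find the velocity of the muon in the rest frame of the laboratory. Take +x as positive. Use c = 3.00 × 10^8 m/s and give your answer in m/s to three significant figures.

Apply u = (u' + v)/(1 + u'v/c²) successively, working outward toward the laboratory.
(Dividing each given speed by c = 3.00 × 10^8 m/s to work in units of c.)
Start: velocity of the proton relative to the laboratory = 0.9400c.
Compose with the pion (u' = 0.713 in the proton frame): u_1 = (0.713 + 0.940) / (1 + 0.713·0.940) = 1.6533/1.6705 = 0.9897.
Compose with the muon (u' = 0.340 in the pion frame): u_2 = (0.340 + 0.990) / (1 + 0.340·0.990) = 1.3297/1.3365 = 0.9949.
So u = 0.9949 × 3.00 × 10^8 m/s.

2.98 × 10^8 m/s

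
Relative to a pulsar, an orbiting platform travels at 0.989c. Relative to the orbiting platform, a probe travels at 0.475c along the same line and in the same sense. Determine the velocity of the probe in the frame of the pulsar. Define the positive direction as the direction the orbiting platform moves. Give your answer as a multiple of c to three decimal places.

With v = 0.989 and u' = 0.475 (in units of c),
u = (u' + v)/(1 + u'v/c²):
u = (0.475 + 0.989) / (1 + 0.475·0.989) = 1.4640/1.4698 = 0.9961
(Galilean addition would give +1.464c, exceeding c.)

0.996c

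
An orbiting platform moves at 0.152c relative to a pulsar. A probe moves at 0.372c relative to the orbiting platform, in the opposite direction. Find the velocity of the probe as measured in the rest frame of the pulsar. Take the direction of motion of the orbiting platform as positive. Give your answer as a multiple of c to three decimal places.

With v = 0.152 and u' = -0.372 (in units of c),
u = (u' + v)/(1 + u'v/c²):
u = (-0.372 + 0.152) / (1 + (-0.372)·0.152) = -0.2200/0.9435 = -0.2332

-0.233c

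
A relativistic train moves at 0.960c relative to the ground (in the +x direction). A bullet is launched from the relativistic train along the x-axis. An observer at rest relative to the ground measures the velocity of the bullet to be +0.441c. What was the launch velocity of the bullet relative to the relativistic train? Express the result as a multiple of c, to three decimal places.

-0.900c

Invert the composition law: u' = (u − v)/(1 − uv/c²).
u' = (0.441 − 0.960) / (1 − (0.441)(0.960)) = -0.5190/0.5766 = -0.9000.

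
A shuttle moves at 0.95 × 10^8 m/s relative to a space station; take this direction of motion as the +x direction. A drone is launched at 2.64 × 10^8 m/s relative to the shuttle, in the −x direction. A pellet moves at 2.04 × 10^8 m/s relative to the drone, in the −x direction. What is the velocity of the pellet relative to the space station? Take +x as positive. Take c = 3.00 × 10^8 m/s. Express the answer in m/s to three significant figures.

-2.86 × 10^8 m/s

Apply u = (u' + v)/(1 + u'v/c²) successively, working outward toward the space station.
(Dividing each given speed by c = 3.00 × 10^8 m/s to work in units of c.)
Start: velocity of the shuttle relative to the space station = 0.3167c.
Compose with the drone (u' = -0.880 in the shuttle frame): u_1 = (-0.880 + 0.317) / (1 + (-0.880)·0.317) = -0.5633/0.7213 = -0.7810.
Compose with the pellet (u' = -0.680 in the drone frame): u_2 = (-0.680 + (-0.781)) / (1 + (-0.680)·(-0.781)) = -1.4610/1.5311 = -0.9542.
So u = -0.9542 × 3.00 × 10^8 m/s.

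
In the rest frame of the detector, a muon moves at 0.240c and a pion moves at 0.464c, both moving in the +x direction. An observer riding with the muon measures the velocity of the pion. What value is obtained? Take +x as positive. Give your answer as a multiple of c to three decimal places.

β_A = 0.240, β_B = 0.464.
Transform to A's frame with the inverse velocity-addition law: u' = (u − v)/(1 − uv/c²), taking u = β_B and v = β_A.
u' = (0.464 − 0.240) / (1 − (0.240)(0.464)) = 0.2240/0.8886 = 0.2521.

+0.252c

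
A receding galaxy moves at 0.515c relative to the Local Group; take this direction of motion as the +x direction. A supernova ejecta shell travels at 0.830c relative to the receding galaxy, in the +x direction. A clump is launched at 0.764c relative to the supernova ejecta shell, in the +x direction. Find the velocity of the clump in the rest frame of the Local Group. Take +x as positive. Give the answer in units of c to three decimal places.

0.992c

Apply u = (u' + v)/(1 + u'v/c²) successively, working outward toward the Local Group.
Start: velocity of the receding galaxy relative to the Local Group = 0.5150c.
Compose with the supernova ejecta shell (u' = 0.830 in the receding galaxy frame): u_1 = (0.830 + 0.515) / (1 + 0.830·0.515) = 1.3450/1.4275 = 0.9422.
Compose with the clump (u' = 0.764 in the supernova ejecta shell frame): u_2 = (0.764 + 0.942) / (1 + 0.764·0.942) = 1.7062/1.7199 = 0.9921.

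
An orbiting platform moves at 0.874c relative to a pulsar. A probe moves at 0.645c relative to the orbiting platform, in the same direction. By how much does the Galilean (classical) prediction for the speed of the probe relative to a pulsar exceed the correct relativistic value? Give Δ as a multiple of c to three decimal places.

Galilean: u_cl = 0.645 + 0.874 = 1.5190.
Relativistic: u_rel = (0.645 + 0.874) / (1 + 0.645·0.874) = 1.5190/1.5637 = 0.9714.
Δ = 1.5190 − 0.9714 = 0.5476.
(The classical prediction exceeds c; the relativistic result does not.)

Δ = 0.548c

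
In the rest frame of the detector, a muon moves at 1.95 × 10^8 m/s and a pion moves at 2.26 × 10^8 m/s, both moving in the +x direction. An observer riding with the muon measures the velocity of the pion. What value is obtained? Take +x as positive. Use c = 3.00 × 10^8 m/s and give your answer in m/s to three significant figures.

β_A = 0.650, β_B = 0.753 (dividing each by c = 3.00 × 10^8 m/s).
Transform to A's frame with the inverse velocity-addition law: u' = (u − v)/(1 − uv/c²), taking u = β_B and v = β_A.
u' = (0.753 − 0.650) / (1 − (0.650)(0.753)) = 0.1033/0.5103 = 0.2025.
u' = 0.2025 × 3.00 × 10^8 m/s.

+6.07 × 10^7 m/s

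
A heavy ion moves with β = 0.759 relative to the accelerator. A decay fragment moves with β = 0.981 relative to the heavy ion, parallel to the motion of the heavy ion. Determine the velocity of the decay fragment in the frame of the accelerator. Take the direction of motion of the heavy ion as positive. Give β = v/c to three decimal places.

β = 0.997

With v = 0.759 and u' = 0.981 (in units of c),
u = (u' + v)/(1 + u'v/c²):
u = (0.981 + 0.759) / (1 + 0.981·0.759) = 1.7400/1.7446 = 0.9974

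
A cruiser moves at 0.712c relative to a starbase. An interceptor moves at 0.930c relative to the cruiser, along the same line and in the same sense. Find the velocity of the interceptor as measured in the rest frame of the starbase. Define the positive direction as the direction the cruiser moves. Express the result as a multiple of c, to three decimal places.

With v = 0.712 and u' = 0.930 (in units of c),
u = (u' + v)/(1 + u'v/c²):
u = (0.930 + 0.712) / (1 + 0.930·0.712) = 1.6420/1.6622 = 0.9879
(Galilean addition would give +1.642c, exceeding c.)

0.988c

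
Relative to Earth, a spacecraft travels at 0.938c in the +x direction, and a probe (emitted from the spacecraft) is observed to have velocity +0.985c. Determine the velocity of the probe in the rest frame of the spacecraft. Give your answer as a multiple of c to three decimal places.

Invert the composition law: u' = (u − v)/(1 − uv/c²).
u' = (0.985 − 0.938) / (1 − (0.985)(0.938)) = 0.0470/0.0761 = 0.6179.

+0.618c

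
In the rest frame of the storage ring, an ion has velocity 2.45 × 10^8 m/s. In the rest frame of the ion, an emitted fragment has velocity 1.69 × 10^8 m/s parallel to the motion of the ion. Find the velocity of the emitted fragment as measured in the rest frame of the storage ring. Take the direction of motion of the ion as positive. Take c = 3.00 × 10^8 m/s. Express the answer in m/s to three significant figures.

2.84 × 10^8 m/s

In units of c (dividing by 3.00 × 10^8 m/s): v = 0.817, u' = 0.563.
u = (u' + v)/(1 + u'v/c²):
u = (0.563 + 0.817) / (1 + 0.563·0.817) = 1.3800/1.4601 = 0.9452
Converting back: u = 0.9452 × 3.00 × 10^8 m/s.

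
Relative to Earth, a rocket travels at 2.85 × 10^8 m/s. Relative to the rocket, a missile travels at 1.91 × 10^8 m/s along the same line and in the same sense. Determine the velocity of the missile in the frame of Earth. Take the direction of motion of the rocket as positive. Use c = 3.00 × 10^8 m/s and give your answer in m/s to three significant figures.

2.97 × 10^8 m/s

In units of c (dividing by 3.00 × 10^8 m/s): v = 0.950, u' = 0.637.
u = (u' + v)/(1 + u'v/c²):
u = (0.637 + 0.950) / (1 + 0.637·0.950) = 1.5867/1.6048 = 0.9887
(Galilean addition would give +1.587c, exceeding c.)
Converting back: u = 0.9887 × 3.00 × 10^8 m/s.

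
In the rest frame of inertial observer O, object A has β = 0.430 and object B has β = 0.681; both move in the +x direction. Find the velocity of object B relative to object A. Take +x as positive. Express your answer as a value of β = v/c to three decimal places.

β_A = 0.430, β_B = 0.681.
Transform to A's frame with the inverse velocity-addition law: u' = (u − v)/(1 − uv/c²), taking u = β_B and v = β_A.
u' = (0.681 − 0.430) / (1 − (0.430)(0.681)) = 0.2510/0.7072 = 0.3549.

β = +0.355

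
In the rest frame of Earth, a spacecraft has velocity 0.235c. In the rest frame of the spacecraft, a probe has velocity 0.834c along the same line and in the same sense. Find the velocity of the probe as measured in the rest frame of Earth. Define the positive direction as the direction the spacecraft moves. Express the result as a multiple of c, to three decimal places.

With v = 0.235 and u' = 0.834 (in units of c),
u = (u' + v)/(1 + u'v/c²):
u = (0.834 + 0.235) / (1 + 0.834·0.235) = 1.0690/1.1960 = 0.8938

0.894c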